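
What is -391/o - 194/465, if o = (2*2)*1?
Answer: -182591/1860 ≈ -98.167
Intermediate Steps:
o = 4 (o = 4*1 = 4)
-391/o - 194/465 = -391/4 - 194/465 = -182591/1860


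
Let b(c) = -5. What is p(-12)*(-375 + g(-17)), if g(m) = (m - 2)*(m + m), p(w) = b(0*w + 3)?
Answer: -1355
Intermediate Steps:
p(w) = -5
g(m) = 2*m*(-2 + m) (g(m) = (-2 + m)*(2*m) = 2*m*(-2 + m))
p(-12)*(-375 + g(-17)) = -5*(-375 + 2*(-17)*(-2 - 17)) = -5*(-375 + 2*(-17)*(-19)) = -5*(-375 + 646) = -5*271 = -1355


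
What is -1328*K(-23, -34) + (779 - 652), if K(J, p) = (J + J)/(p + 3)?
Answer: -57151/31 ≈ -1843.6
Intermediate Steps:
K(J, p) = 2*J/(3 + p) (K(J, p) = (2*J)/(3 + p) = 2*J/(3 + p))
-1328*K(-23, -34) + (779 - 652) = -2656*(-23)/(3 - 34) + (779 - 652) = -2656*(-23)/(-31) + 127 = -2656*(-23)*(-1)/31 + 127 = -1328*46/31 + 127 = -61088/31 + 127 = -57151/31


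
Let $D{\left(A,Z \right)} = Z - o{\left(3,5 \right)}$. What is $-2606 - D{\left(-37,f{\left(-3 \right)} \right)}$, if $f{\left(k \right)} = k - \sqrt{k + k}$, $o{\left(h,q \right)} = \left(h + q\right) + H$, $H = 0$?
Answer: $-2595 + i \sqrt{6} \approx -2595.0 + 2.4495 i$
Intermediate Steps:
$o{\left(h,q \right)} = h + q$ ($o{\left(h,q \right)} = \left(h + q\right) + 0 = h + q$)
$f{\left(k \right)} = k - \sqrt{2} \sqrt{k}$ ($f{\left(k \right)} = k - \sqrt{2 k} = k - \sqrt{2} \sqrt{k}$)
$D{\left(A,Z \right)} = -8 + Z$ ($D{\left(A,Z \right)} = Z - \left(3 + 5\right) = Z - 8 = -8 + Z$)
$-2606 - D{\left(-37,f{\left(-3 \right)} \right)} = -2606 - \left(-8 - \left(3 + \sqrt{2} \sqrt{-3}\right)\right) = -2606 - \left(-8 - \left(3 + \sqrt{2} i \sqrt{3}\right)\right) = -2606 - \left(-8 - \left(3 + i \sqrt{6}\right)\right) = -2606 - \left(-11 - i \sqrt{6}\right) = -2606 + \left(11 + i \sqrt{6}\right) = -2595 + i \sqrt{6}$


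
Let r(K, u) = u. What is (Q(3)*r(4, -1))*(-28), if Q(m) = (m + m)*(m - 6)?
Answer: -504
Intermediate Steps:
Q(m) = 2*m*(-6 + m) (Q(m) = (2*m)*(-6 + m) = 2*m*(-6 + m))
(Q(3)*r(4, -1))*(-28) = ((2*3*(-6 + 3))*(-1))*(-28) = ((2*3*(-3))*(-1))*(-28) = -18*(-1)*(-28) = 18*(-28) = -504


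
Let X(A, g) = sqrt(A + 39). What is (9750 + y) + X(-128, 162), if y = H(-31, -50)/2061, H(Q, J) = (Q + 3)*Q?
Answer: 20095618/2061 + I*sqrt(89) ≈ 9750.4 + 9.434*I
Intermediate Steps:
H(Q, J) = Q*(3 + Q) (H(Q, J) = (3 + Q)*Q = Q*(3 + Q))
X(A, g) = sqrt(39 + A)
y = 868/2061 (y = -31*(3 - 31)/2061 = -31*(-28)*(1/2061) = 868*(1/2061) = 868/2061 ≈ 0.42115)
(9750 + y) + X(-128, 162) = (9750 + 868/2061) + sqrt(39 - 128) = 20095618/2061 + sqrt(-89) = 20095618/2061 + I*sqrt(89)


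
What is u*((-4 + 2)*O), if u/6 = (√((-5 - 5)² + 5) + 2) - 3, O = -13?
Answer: -156 + 156*√105 ≈ 1442.5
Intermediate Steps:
u = -6 + 6*√105 (u = 6*((√((-5 - 5)² + 5) + 2) - 3) = 6*((√((-10)² + 5) + 2) - 3) = 6*((√(100 + 5) + 2) - 3) = 6*((√105 + 2) - 3) = 6*((2 + √105) - 3) = 6*(-1 + √105) = -6 + 6*√105 ≈ 55.482)
u*((-4 + 2)*O) = (-6 + 6*√105)*((-4 + 2)*(-13)) = (-6 + 6*√105)*(-2*(-13)) = (-6 + 6*√105)*26 = -156 + 156*√105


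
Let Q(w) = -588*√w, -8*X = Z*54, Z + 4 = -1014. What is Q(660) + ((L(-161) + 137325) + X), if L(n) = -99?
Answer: 288195/2 - 1176*√165 ≈ 1.2899e+5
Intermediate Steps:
Z = -1018 (Z = -4 - 1014 = -1018)
X = 13743/2 (X = -(-509)*54/4 = -⅛*(-54972) = 13743/2 ≈ 6871.5)
Q(660) + ((L(-161) + 137325) + X) = -1176*√165 + ((-99 + 137325) + 13743/2) = -1176*√165 + (137226 + 13743/2) = -1176*√165 + 288195/2 = 288195/2 - 1176*√165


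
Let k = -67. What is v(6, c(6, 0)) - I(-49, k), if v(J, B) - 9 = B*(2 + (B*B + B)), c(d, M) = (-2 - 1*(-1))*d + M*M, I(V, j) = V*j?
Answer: -3466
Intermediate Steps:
c(d, M) = M**2 - d (c(d, M) = (-2 + 1)*d + M**2 = -d + M**2 = M**2 - d)
v(J, B) = 9 + B*(2 + B + B**2) (v(J, B) = 9 + B*(2 + (B*B + B)) = 9 + B*(2 + (B**2 + B)) = 9 + B*(2 + (B + B**2)) = 9 + B*(2 + B + B**2))
v(6, c(6, 0)) - I(-49, k) = (9 + (0**2 - 1*6)**2 + (0**2 - 1*6)**3 + 2*(0**2 - 1*6)) - (-49)*(-67) = (9 + (0 - 6)**2 + (0 - 6)**3 + 2*(0 - 6)) - 1*3283 = (9 + (-6)**2 + (-6)**3 + 2*(-6)) - 3283 = (9 + 36 - 216 - 12) - 3283 = -183 - 3283 = -3466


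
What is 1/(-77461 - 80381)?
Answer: -1/157842 ≈ -6.3355e-6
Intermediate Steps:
1/(-77461 - 80381) = 1/(-157842) = -1/157842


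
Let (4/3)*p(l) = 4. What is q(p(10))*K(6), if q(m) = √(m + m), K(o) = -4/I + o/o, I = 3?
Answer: -√6/3 ≈ -0.81650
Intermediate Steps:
p(l) = 3 (p(l) = (¾)*4 = 3)
K(o) = -⅓ (K(o) = -4/3 + o/o = -4*⅓ + 1 = -4/3 + 1 = -⅓)
q(m) = √2*√m (q(m) = √(2*m) = √2*√m)
q(p(10))*K(6) = (√2*√3)*(-⅓) = √6*(-⅓) = -√6/3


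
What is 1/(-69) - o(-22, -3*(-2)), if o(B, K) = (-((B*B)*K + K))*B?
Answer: -4417381/69 ≈ -64020.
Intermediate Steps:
o(B, K) = B*(-K - K*B²) (o(B, K) = (-(B²*K + K))*B = (-(K*B² + K))*B = (-(K + K*B²))*B = (-K - K*B²)*B = B*(-K - K*B²))
1/(-69) - o(-22, -3*(-2)) = 1/(-69) - (-1)*(-22)*(-3*(-2))*(1 + (-22)²) = -1/69 - (-1)*(-22)*6*(1 + 484) = -1/69 - (-1)*(-22)*6*485 = -1/69 - 1*64020 = -1/69 - 64020 = -4417381/69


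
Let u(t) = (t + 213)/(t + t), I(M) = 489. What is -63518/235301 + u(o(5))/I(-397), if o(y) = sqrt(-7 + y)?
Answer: -61885303/230124378 - 71*I*sqrt(2)/652 ≈ -0.26892 - 0.154*I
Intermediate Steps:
u(t) = (213 + t)/(2*t) (u(t) = (213 + t)/((2*t)) = (213 + t)*(1/(2*t)) = (213 + t)/(2*t))
-63518/235301 + u(o(5))/I(-397) = -63518/235301 + ((213 + sqrt(-7 + 5))/(2*(sqrt(-7 + 5))))/489 = -63518*1/235301 + ((213 + sqrt(-2))/(2*(sqrt(-2))))*(1/489) = -63518/235301 + ((213 + I*sqrt(2))/(2*((I*sqrt(2)))))*(1/489) = -63518/235301 + ((-I*sqrt(2)/2)*(213 + I*sqrt(2))/2)*(1/489) = -63518/235301 - I*sqrt(2)*(213 + I*sqrt(2))/4*(1/489) = -63518/235301 - I*sqrt(2)*(213 + I*sqrt(2))/1956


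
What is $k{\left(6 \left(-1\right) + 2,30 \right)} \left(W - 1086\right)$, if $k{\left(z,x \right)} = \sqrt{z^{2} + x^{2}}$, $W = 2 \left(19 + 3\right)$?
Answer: $- 2084 \sqrt{229} \approx -31537.0$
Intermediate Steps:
$W = 44$ ($W = 2 \cdot 22 = 44$)
$k{\left(z,x \right)} = \sqrt{x^{2} + z^{2}}$
$k{\left(6 \left(-1\right) + 2,30 \right)} \left(W - 1086\right) = \sqrt{30^{2} + \left(6 \left(-1\right) + 2\right)^{2}} \left(44 - 1086\right) = \sqrt{900 + \left(-6 + 2\right)^{2}} \left(-1042\right) = \sqrt{900 + \left(-4\right)^{2}} \left(-1042\right) = \sqrt{900 + 16} \left(-1042\right) = \sqrt{916} \left(-1042\right) = 2 \sqrt{229} \left(-1042\right) = - 2084 \sqrt{229}$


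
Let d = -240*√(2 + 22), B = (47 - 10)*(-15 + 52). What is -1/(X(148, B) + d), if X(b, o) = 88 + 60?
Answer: 37/340124 + 30*√6/85031 ≈ 0.00097299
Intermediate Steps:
B = 1369 (B = 37*37 = 1369)
X(b, o) = 148
d = -480*√6 ≈ -1175.8
-1/(X(148, B) + d) = -1/(148 - 480*√6)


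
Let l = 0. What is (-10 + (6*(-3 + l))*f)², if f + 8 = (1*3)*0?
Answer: 17956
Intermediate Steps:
f = -8 (f = -8 + (1*3)*0 = -8 + 3*0 = -8 + 0 = -8)
(-10 + (6*(-3 + l))*f)² = (-10 + (6*(-3 + 0))*(-8))² = (-10 + (6*(-3))*(-8))² = (-10 - 18*(-8))² = (-10 + 144)² = 134² = 17956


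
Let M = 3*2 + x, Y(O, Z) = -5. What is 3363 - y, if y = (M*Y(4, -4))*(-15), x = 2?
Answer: 2763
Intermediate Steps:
M = 8 (M = 3*2 + 2 = 6 + 2 = 8)
y = 600 (y = (8*(-5))*(-15) = -40*(-15) = 600)
3363 - y = 3363 - 1*600 = 3363 - 600 = 2763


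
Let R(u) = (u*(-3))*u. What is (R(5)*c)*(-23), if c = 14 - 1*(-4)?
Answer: 31050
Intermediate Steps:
R(u) = -3*u**2 (R(u) = (-3*u)*u = -3*u**2)
c = 18 (c = 14 + 4 = 18)
(R(5)*c)*(-23) = (-3*5**2*18)*(-23) = (-3*25*18)*(-23) = -75*18*(-23) = -1350*(-23) = 31050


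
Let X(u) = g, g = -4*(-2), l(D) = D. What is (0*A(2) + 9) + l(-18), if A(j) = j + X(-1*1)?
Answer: -9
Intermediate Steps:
g = 8
X(u) = 8
A(j) = 8 + j (A(j) = j + 8 = 8 + j)
(0*A(2) + 9) + l(-18) = (0*(8 + 2) + 9) - 18 = (0*10 + 9) - 18 = (0 + 9) - 18 = 9 - 18 = -9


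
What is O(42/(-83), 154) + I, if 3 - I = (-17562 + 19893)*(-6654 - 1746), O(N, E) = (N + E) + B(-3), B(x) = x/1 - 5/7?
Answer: 11376301165/581 ≈ 1.9581e+7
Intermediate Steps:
B(x) = -5/7 + x (B(x) = x*1 - 5*1/7 = x - 5/7 = -5/7 + x)
O(N, E) = -26/7 + E + N (O(N, E) = (N + E) + (-5/7 - 3) = (E + N) - 26/7 = -26/7 + E + N)
I = 19580403 (I = 3 - (-17562 + 19893)*(-6654 - 1746) = 3 - 2331*(-8400) = 3 - 1*(-19580400) = 3 + 19580400 = 19580403)
O(42/(-83), 154) + I = (-26/7 + 154 + 42/(-83)) + 19580403 = (-26/7 + 154 + 42*(-1/83)) + 19580403 = (-26/7 + 154 - 42/83) + 19580403 = 87022/581 + 19580403 = 11376301165/581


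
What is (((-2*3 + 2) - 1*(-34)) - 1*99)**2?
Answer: 4761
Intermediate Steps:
(((-2*3 + 2) - 1*(-34)) - 1*99)**2 = (((-6 + 2) + 34) - 99)**2 = ((-4 + 34) - 99)**2 = (30 - 99)**2 = (-69)**2 = 4761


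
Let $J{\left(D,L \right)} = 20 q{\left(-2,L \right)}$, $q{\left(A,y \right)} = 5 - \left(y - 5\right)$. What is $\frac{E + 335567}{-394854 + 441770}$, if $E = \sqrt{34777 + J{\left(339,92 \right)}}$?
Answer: $\frac{335567}{46916} + \frac{\sqrt{33137}}{46916} \approx 7.1564$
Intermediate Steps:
$q{\left(A,y \right)} = 10 - y$ ($q{\left(A,y \right)} = 5 - \left(-5 + y\right) = 10 - y$)
$J{\left(D,L \right)} = 200 - 20 L$ ($J{\left(D,L \right)} = 20 \left(10 - L\right) = 200 - 20 L$)
$E = \sqrt{33137}$ ($E = \sqrt{34777 + \left(200 - 1840\right)} = \sqrt{34777 - 1640} = \sqrt{33137} \approx 182.04$)
$\frac{E + 335567}{-394854 + 441770} = \frac{\sqrt{33137} + 335567}{-394854 + 441770} = \frac{335567 + \sqrt{33137}}{46916} = \left(335567 + \sqrt{33137}\right) \frac{1}{46916} = \frac{335567}{46916} + \frac{\sqrt{33137}}{46916}$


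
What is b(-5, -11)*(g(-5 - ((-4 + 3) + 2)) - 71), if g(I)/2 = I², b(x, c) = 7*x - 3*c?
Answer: -2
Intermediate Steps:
b(x, c) = -3*c + 7*x
g(I) = 2*I²
b(-5, -11)*(g(-5 - ((-4 + 3) + 2)) - 71) = (-3*(-11) + 7*(-5))*(2*(-5 - ((-4 + 3) + 2))² - 71) = (33 - 35)*(2*(-5 - (-1 + 2))² - 71) = -2*(2*(-5 - 1*1)² - 71) = -2*(2*(-5 - 1)² - 71) = -2*(2*(-6)² - 71) = -2*(2*36 - 71) = -2*(72 - 71) = -2*1 = -2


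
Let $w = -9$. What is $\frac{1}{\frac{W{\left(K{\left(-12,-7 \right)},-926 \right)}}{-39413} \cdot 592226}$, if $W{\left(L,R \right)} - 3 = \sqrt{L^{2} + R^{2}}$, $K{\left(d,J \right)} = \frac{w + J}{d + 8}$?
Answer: $\frac{10749}{46165793378} - \frac{3583 \sqrt{214373}}{23082896689} \approx -7.1636 \cdot 10^{-5}$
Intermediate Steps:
$K{\left(d,J \right)} = \frac{-9 + J}{8 + d}$ ($K{\left(d,J \right)} = \frac{-9 + J}{d + 8} = \frac{-9 + J}{8 + d}$)
$W{\left(L,R \right)} = 3 + \sqrt{L^{2} + R^{2}}$
$\frac{1}{\frac{W{\left(K{\left(-12,-7 \right)},-926 \right)}}{-39413} \cdot 592226} = \frac{1}{\frac{3 + \sqrt{\left(\frac{-9 - 7}{8 - 12}\right)^{2} + \left(-926\right)^{2}}}{-39413} \cdot 592226} = \frac{1}{\left(3 + \sqrt{\left(\frac{1}{-4} \left(-16\right)\right)^{2} + 857476}\right) \left(- \frac{1}{39413}\right)} \frac{1}{592226} = \frac{1}{\left(3 + \sqrt{\left(\left(- \frac{1}{4}\right) \left(-16\right)\right)^{2} + 857476}\right) \left(- \frac{1}{39413}\right)} \frac{1}{592226} = \frac{1}{\left(3 + \sqrt{4^{2} + 857476}\right) \left(- \frac{1}{39413}\right)} \frac{1}{592226} = \frac{1}{\left(3 + \sqrt{16 + 857476}\right) \left(- \frac{1}{39413}\right)} \frac{1}{592226} = \frac{1}{\left(3 + \sqrt{857492}\right) \left(- \frac{1}{39413}\right)} \frac{1}{592226} = \frac{1}{\left(3 + 2 \sqrt{214373}\right) \left(- \frac{1}{39413}\right)} \frac{1}{592226} = \frac{1}{- \frac{3}{39413} - \frac{2 \sqrt{214373}}{39413}} \cdot \frac{1}{592226} = \frac{1}{592226 \left(- \frac{3}{39413} - \frac{2 \sqrt{214373}}{39413}\right)}$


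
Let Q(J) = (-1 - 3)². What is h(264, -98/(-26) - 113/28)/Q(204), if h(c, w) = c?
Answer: 33/2 ≈ 16.500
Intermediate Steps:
Q(J) = 16 (Q(J) = (-4)² = 16)
h(264, -98/(-26) - 113/28)/Q(204) = 264/16 = 264*(1/16) = 33/2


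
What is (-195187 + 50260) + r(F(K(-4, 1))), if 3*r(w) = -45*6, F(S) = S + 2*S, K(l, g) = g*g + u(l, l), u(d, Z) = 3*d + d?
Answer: -145017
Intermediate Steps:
u(d, Z) = 4*d
K(l, g) = g² + 4*l (K(l, g) = g*g + 4*l = g² + 4*l)
F(S) = 3*S
r(w) = -90 (r(w) = (-45*6)/3 = (-9*30)/3 = (⅓)*(-270) = -90)
(-195187 + 50260) + r(F(K(-4, 1))) = (-195187 + 50260) - 90 = -144927 - 90 = -145017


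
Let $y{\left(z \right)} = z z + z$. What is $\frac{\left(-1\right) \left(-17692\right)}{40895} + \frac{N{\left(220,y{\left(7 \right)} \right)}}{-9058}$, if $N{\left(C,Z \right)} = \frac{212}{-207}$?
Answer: $\frac{16590637946}{38339185185} \approx 0.43273$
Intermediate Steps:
$y{\left(z \right)} = z + z^{2}$ ($y{\left(z \right)} = z^{2} + z = z + z^{2}$)
$N{\left(C,Z \right)} = - \frac{212}{207}$ ($N{\left(C,Z \right)} = 212 \left(- \frac{1}{207}\right) = - \frac{212}{207}$)
$\frac{\left(-1\right) \left(-17692\right)}{40895} + \frac{N{\left(220,y{\left(7 \right)} \right)}}{-9058} = \frac{\left(-1\right) \left(-17692\right)}{40895} - \frac{212}{207 \left(-9058\right)} = 17692 \cdot \frac{1}{40895} - - \frac{106}{937503} = \frac{17692}{40895} + \frac{106}{937503} = \frac{16590637946}{38339185185}$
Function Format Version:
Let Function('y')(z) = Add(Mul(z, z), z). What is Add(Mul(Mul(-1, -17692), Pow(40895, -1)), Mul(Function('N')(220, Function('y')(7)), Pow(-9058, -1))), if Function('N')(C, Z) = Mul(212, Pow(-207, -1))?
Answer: Rational(16590637946, 38339185185) ≈ 0.43273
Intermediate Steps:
Function('y')(z) = Add(z, Pow(z, 2)) (Function('y')(z) = Add(Pow(z, 2), z) = Add(z, Pow(z, 2)))
Function('N')(C, Z) = Rational(-212, 207) (Function('N')(C, Z) = Mul(212, Rational(-1, 207)) = Rational(-212, 207))
Add(Mul(Mul(-1, -17692), Pow(40895, -1)), Mul(Function('N')(220, Function('y')(7)), Pow(-9058, -1))) = Add(Mul(Mul(-1, -17692), Pow(40895, -1)), Mul(Rational(-212, 207), Pow(-9058, -1))) = Add(Mul(17692, Rational(1, 40895)), Mul(Rational(-212, 207), Rational(-1, 9058))) = Add(Rational(17692, 40895), Rational(106, 937503)) = Rational(16590637946, 38339185185)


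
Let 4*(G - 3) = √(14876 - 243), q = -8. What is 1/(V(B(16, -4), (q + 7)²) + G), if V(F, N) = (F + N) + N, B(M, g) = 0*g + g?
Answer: -16/14617 + 4*√14633/14617 ≈ 0.032008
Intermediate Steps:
B(M, g) = g (B(M, g) = 0 + g = g)
V(F, N) = F + 2*N
G = 3 + √14633/4 (G = 3 + √(14876 - 243)/4 = 3 + √14633/4 ≈ 33.242)
1/(V(B(16, -4), (q + 7)²) + G) = 1/((-4 + 2*(-8 + 7)²) + (3 + √14633/4)) = 1/((-4 + 2*(-1)²) + (3 + √14633/4)) = 1/((-4 + 2*1) + (3 + √14633/4)) = 1/((-4 + 2) + (3 + √14633/4)) = 1/(-2 + (3 + √14633/4)) = 1/(1 + √14633/4)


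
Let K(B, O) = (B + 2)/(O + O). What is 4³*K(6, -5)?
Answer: -256/5 ≈ -51.200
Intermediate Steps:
K(B, O) = (2 + B)/(2*O) (K(B, O) = (2 + B)/((2*O)) = (2 + B)*(1/(2*O)) = (2 + B)/(2*O))
4³*K(6, -5) = 4³*((½)*(2 + 6)/(-5)) = 64*((½)*(-⅕)*8) = 64*(-⅘) = -256/5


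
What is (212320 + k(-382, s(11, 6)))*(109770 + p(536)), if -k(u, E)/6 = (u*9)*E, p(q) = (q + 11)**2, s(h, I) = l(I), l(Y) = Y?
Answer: 137452934152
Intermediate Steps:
s(h, I) = I
p(q) = (11 + q)**2
k(u, E) = -54*E*u (k(u, E) = -6*u*9*E = -6*9*u*E = -54*E*u)
(212320 + k(-382, s(11, 6)))*(109770 + p(536)) = (212320 - 54*6*(-382))*(109770 + (11 + 536)**2) = (212320 + 123768)*(109770 + 547**2) = 336088*(109770 + 299209) = 336088*408979 = 137452934152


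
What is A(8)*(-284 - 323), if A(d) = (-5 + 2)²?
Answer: -5463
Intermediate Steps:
A(d) = 9 (A(d) = (-3)² = 9)
A(8)*(-284 - 323) = 9*(-284 - 323) = 9*(-607) = -5463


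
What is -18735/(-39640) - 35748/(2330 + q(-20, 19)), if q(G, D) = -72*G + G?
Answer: -44893149/4955000 ≈ -9.0602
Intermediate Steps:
q(G, D) = -71*G
-18735/(-39640) - 35748/(2330 + q(-20, 19)) = -18735/(-39640) - 35748/(2330 - 71*(-20)) = -18735*(-1/39640) - 35748/(2330 + 1420) = 3747/7928 - 35748/3750 = 3747/7928 - 35748*1/3750 = 3747/7928 - 5958/625 = -44893149/4955000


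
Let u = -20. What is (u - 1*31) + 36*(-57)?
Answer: -2103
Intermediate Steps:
(u - 1*31) + 36*(-57) = (-20 - 1*31) + 36*(-57) = (-20 - 31) - 2052 = -51 - 2052 = -2103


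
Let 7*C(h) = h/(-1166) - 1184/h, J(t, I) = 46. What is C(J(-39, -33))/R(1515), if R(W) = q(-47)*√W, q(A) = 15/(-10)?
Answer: 138266*√1515/85321467 ≈ 0.063076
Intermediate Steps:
q(A) = -3/2 (q(A) = 15*(-⅒) = -3/2)
R(W) = -3*√W/2
C(h) = -1184/(7*h) - h/8162 (C(h) = (h/(-1166) - 1184/h)/7 = (h*(-1/1166) - 1184/h)/7 = (-h/1166 - 1184/h)/7 = (-1184/h - h/1166)/7 = -1184/(7*h) - h/8162)
C(J(-39, -33))/R(1515) = ((1/8162)*(-1380544 - 1*46²)/46)/((-3*√1515/2)) = ((1/8162)*(1/46)*(-1380544 - 1*2116))*(-2*√1515/4545) = ((1/8162)*(1/46)*(-1380544 - 2116))*(-2*√1515/4545) = ((1/8162)*(1/46)*(-1382660))*(-2*√1515/4545) = -(-138266)*√1515/85321467 = 138266*√1515/85321467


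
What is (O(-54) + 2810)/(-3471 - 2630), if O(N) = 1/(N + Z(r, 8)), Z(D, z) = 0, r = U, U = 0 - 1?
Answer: -151739/329454 ≈ -0.46058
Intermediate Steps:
U = -1
r = -1
O(N) = 1/N (O(N) = 1/(N + 0) = 1/N)
(O(-54) + 2810)/(-3471 - 2630) = (1/(-54) + 2810)/(-3471 - 2630) = (-1/54 + 2810)/(-6101) = (151739/54)*(-1/6101) = -151739/329454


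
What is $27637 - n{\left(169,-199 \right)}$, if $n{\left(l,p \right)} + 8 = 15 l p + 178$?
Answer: $531932$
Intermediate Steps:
$n{\left(l,p \right)} = 170 + 15 l p$ ($n{\left(l,p \right)} = -8 + \left(15 l p + 178\right) = -8 + \left(178 + 15 l p\right) = 170 + 15 l p$)
$27637 - n{\left(169,-199 \right)} = 27637 - \left(170 + 15 \cdot 169 \left(-199\right)\right) = 27637 - \left(170 - 504465\right) = 27637 - -504295 = 27637 + 504295 = 531932$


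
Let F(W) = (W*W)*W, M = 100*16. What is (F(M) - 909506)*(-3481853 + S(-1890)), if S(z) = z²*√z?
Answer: -14258503121805382 + 43884218260852200*I*√210 ≈ -1.4259e+16 + 6.3594e+17*I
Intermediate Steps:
M = 1600
F(W) = W³ (F(W) = W²*W = W³)
S(z) = z^(5/2)
(F(M) - 909506)*(-3481853 + S(-1890)) = (1600³ - 909506)*(-3481853 + (-1890)^(5/2)) = (4096000000 - 909506)*(-3481853 + 10716300*I*√210) = 4095090494*(-3481853 + 10716300*I*√210) = -14258503121805382 + 43884218260852200*I*√210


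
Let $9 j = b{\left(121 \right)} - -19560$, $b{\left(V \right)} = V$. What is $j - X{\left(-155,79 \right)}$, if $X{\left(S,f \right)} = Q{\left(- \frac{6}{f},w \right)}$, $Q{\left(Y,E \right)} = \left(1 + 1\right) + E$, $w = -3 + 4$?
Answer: $\frac{19654}{9} \approx 2183.8$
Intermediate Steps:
$w = 1$
$Q{\left(Y,E \right)} = 2 + E$
$X{\left(S,f \right)} = 3$ ($X{\left(S,f \right)} = 2 + 1 = 3$)
$j = \frac{19681}{9}$ ($j = \frac{121 - -19560}{9} = \frac{121 + 19560}{9} = \frac{1}{9} \cdot 19681 = \frac{19681}{9} \approx 2186.8$)
$j - X{\left(-155,79 \right)} = \frac{19681}{9} - 3 = \frac{19654}{9}$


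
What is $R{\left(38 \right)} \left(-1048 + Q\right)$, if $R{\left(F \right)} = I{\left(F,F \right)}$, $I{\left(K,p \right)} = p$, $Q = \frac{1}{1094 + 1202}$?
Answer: $- \frac{45717933}{1148} \approx -39824.0$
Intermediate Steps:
$Q = \frac{1}{2296} \approx 0.00043554$
$R{\left(F \right)} = F$
$R{\left(38 \right)} \left(-1048 + Q\right) = 38 \left(-1048 + \frac{1}{2296}\right) = 38 \left(- \frac{2406207}{2296}\right) = - \frac{45717933}{1148}$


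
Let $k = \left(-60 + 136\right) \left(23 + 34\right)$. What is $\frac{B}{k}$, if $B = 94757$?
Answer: $\frac{94757}{4332} \approx 21.874$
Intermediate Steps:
$k = 4332$ ($k = 76 \cdot 57 = 4332$)
$\frac{B}{k} = \frac{94757}{4332}$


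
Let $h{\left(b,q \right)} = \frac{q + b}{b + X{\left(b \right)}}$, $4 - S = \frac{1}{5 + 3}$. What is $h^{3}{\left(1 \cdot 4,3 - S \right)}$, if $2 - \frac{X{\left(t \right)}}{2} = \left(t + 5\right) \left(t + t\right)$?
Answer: $- \frac{15625}{1287913472} \approx -1.2132 \cdot 10^{-5}$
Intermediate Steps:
$S = \frac{31}{8}$ ($S = 4 - \frac{1}{5 + 3} = 4 - \frac{1}{8} = \frac{31}{8} \approx 3.875$)
$X{\left(t \right)} = 4 - 4 t \left(5 + t\right)$ ($X{\left(t \right)} = 4 - 2 \left(t + 5\right) \left(t + t\right) = 4 - 2 \left(5 + t\right) 2 t = 4 - 2 \cdot 2 t \left(5 + t\right) = 4 - 4 t \left(5 + t\right)$)
$h{\left(b,q \right)} = \frac{b + q}{4 - 19 b - 4 b^{2}}$ ($h{\left(b,q \right)} = \frac{q + b}{b - \left(-4 + 4 b^{2} + 20 b\right)} = \frac{b + q}{4 - 19 b - 4 b^{2}}$)
$h^{3}{\left(1 \cdot 4,3 - S \right)} = \left(\frac{- 1 \cdot 4 - \left(3 - \frac{31}{8}\right)}{-4 + 4 \left(1 \cdot 4\right)^{2} + 19 \cdot 1 \cdot 4}\right)^{3} = \left(\frac{\left(-1\right) 4 - \left(3 - \frac{31}{8}\right)}{-4 + 4 \cdot 4^{2} + 19 \cdot 4}\right)^{3} = \left(\frac{-4 - - \frac{7}{8}}{-4 + 4 \cdot 16 + 76}\right)^{3} = \left(\frac{-4 + \frac{7}{8}}{-4 + 64 + 76}\right)^{3} = \left(\frac{1}{136} \left(- \frac{25}{8}\right)\right)^{3} = \left(- \frac{25}{1088}\right)^{3} = - \frac{15625}{1287913472}$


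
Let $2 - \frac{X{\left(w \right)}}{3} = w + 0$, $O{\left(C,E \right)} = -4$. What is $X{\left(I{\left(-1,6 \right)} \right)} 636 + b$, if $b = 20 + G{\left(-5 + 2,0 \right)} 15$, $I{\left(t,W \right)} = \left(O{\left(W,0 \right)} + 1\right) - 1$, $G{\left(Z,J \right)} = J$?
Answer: $11468$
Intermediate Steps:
$I{\left(t,W \right)} = -4$ ($I{\left(t,W \right)} = \left(-4 + 1\right) - 1 = -3 - 1 = -4$)
$X{\left(w \right)} = 6 - 3 w$ ($X{\left(w \right)} = 6 - 3 \left(w + 0\right) = 6 - 3 w$)
$b = 20$ ($b = 20 + 0 \cdot 15 = 20 + 0 = 20$)
$X{\left(I{\left(-1,6 \right)} \right)} 636 + b = \left(6 - -12\right) 636 + 20 = \left(6 + 12\right) 636 + 20 = 18 \cdot 636 + 20 = 11448 + 20 = 11468$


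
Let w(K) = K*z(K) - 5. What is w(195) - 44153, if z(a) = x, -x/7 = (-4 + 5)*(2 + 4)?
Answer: -52348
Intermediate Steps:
x = -42 (x = -7*(-4 + 5)*(2 + 4) = -7*6 = -42)
z(a) = -42
w(K) = -5 - 42*K (w(K) = K*(-42) - 5 = -42*K - 5 = -5 - 42*K)
w(195) - 44153 = (-5 - 42*195) - 44153 = (-5 - 8190) - 44153 = -8195 - 44153 = -52348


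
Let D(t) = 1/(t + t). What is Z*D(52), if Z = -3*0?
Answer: 0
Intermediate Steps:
Z = 0
D(t) = 1/(2*t)
Z*D(52) = 0*((½)/52) = 0*((½)*(1/52)) = 0*(1/104) = 0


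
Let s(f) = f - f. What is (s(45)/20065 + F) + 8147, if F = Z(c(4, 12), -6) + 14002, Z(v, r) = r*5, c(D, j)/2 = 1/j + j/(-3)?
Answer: 22119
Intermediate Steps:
c(D, j) = 2/j - 2*j/3 (c(D, j) = 2*(1/j + j/(-3)) = 2*(1/j + j*(-⅓)) = 2*(1/j - j/3) = 2/j - 2*j/3)
s(f) = 0
Z(v, r) = 5*r
F = 13972 (F = 5*(-6) + 14002 = -30 + 14002 = 13972)
(s(45)/20065 + F) + 8147 = (0/20065 + 13972) + 8147 = (0*(1/20065) + 13972) + 8147 = (0 + 13972) + 8147 = 13972 + 8147 = 22119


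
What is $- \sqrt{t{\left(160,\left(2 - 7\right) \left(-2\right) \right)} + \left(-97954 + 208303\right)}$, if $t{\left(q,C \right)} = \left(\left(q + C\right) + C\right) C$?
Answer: $- 3 \sqrt{12461} \approx -334.89$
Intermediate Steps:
$t{\left(q,C \right)} = C \left(q + 2 C\right)$ ($t{\left(q,C \right)} = \left(\left(C + q\right) + C\right) C = \left(q + 2 C\right) C = C \left(q + 2 C\right)$)
$- \sqrt{t{\left(160,\left(2 - 7\right) \left(-2\right) \right)} + \left(-97954 + 208303\right)} = - \sqrt{\left(2 - 7\right) \left(-2\right) \left(160 + 2 \left(2 - 7\right) \left(-2\right)\right) + \left(-97954 + 208303\right)} = - \sqrt{\left(-5\right) \left(-2\right) \left(160 + 2 \left(\left(-5\right) \left(-2\right)\right)\right) + 110349} = - \sqrt{10 \left(160 + 2 \cdot 10\right) + 110349} = - \sqrt{10 \left(160 + 20\right) + 110349} = - \sqrt{10 \cdot 180 + 110349} = - \sqrt{1800 + 110349} = - \sqrt{112149} = - 3 \sqrt{12461}$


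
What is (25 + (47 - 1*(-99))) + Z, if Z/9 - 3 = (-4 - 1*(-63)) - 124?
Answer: -387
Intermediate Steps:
Z = -558 (Z = 27 + 9*((-4 - 1*(-63)) - 124) = 27 + 9*((-4 + 63) - 124) = 27 + 9*(59 - 124) = 27 + 9*(-65) = 27 - 585 = -558)
(25 + (47 - 1*(-99))) + Z = (25 + (47 - 1*(-99))) - 558 = (25 + (47 + 99)) - 558 = (25 + 146) - 558 = 171 - 558 = -387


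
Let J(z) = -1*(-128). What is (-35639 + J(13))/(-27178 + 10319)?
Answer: 35511/16859 ≈ 2.1064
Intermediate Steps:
J(z) = 128
(-35639 + J(13))/(-27178 + 10319) = (-35639 + 128)/(-27178 + 10319) = -35511/(-16859) = -35511*(-1/16859) = 35511/16859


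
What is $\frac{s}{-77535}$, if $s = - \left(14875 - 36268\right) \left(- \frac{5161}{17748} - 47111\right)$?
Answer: $\frac{1987483836253}{152899020} \approx 12999.0$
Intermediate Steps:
$s = - \frac{1987483836253}{1972}$ ($s = - \left(-21393\right) \left(\left(-5161\right) \frac{1}{17748} - 47111\right) = - \left(-21393\right) \left(- \frac{5161}{17748} - 47111\right) = - \frac{\left(-21393\right) \left(-836131189\right)}{17748} = \left(-1\right) \frac{1987483836253}{1972} = - \frac{1987483836253}{1972} \approx -1.0079 \cdot 10^{9}$)
$\frac{s}{-77535} = - \frac{1987483836253}{1972 \left(-77535\right)} = \left(- \frac{1987483836253}{1972}\right) \left(- \frac{1}{77535}\right) = \frac{1987483836253}{152899020}$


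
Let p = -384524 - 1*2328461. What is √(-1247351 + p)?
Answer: 4*I*√247521 ≈ 1990.1*I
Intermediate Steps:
p = -2712985 (p = -384524 - 2328461 = -2712985)
√(-1247351 + p) = √(-1247351 - 2712985) = √(-3960336) = 4*I*√247521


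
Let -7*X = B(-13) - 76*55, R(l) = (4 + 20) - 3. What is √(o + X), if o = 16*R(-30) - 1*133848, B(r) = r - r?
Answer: 2*I*√1628207/7 ≈ 364.57*I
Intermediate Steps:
B(r) = 0
R(l) = 21 (R(l) = 24 - 3 = 21)
o = -133512 (o = 16*21 - 1*133848 = 336 - 133848 = -133512)
X = 4180/7 (X = -(0 - 76*55)/7 = -(0 - 4180)/7 = -⅐*(-4180) = 4180/7 ≈ 597.14)
√(o + X) = √(-133512 + 4180/7) = √(-930404/7) = 2*I*√1628207/7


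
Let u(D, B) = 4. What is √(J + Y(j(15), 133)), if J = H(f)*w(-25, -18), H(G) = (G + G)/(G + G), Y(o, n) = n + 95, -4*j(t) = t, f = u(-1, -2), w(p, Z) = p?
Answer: √203 ≈ 14.248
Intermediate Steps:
f = 4
j(t) = -t/4
Y(o, n) = 95 + n
H(G) = 1 (H(G) = (2*G)/((2*G)) = (2*G)*(1/(2*G)) = 1)
J = -25 (J = 1*(-25) = -25)
√(J + Y(j(15), 133)) = √(-25 + (95 + 133)) = √(-25 + 228) = √203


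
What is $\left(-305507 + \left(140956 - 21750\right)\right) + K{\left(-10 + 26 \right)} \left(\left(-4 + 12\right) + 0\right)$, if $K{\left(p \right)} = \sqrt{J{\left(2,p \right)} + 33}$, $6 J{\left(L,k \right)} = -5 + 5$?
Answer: $-186301 + 8 \sqrt{33} \approx -1.8626 \cdot 10^{5}$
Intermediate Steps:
$J{\left(L,k \right)} = 0$ ($J{\left(L,k \right)} = \frac{-5 + 5}{6} = \frac{1}{6} \cdot 0 = 0$)
$K{\left(p \right)} = \sqrt{33}$ ($K{\left(p \right)} = \sqrt{0 + 33} = \sqrt{33}$)
$\left(-305507 + \left(140956 - 21750\right)\right) + K{\left(-10 + 26 \right)} \left(\left(-4 + 12\right) + 0\right) = \left(-305507 + \left(140956 - 21750\right)\right) + \sqrt{33} \left(\left(-4 + 12\right) + 0\right) = \left(-305507 + 119206\right) + \sqrt{33} \left(8 + 0\right) = -186301 + \sqrt{33} \cdot 8 = -186301 + 8 \sqrt{33}$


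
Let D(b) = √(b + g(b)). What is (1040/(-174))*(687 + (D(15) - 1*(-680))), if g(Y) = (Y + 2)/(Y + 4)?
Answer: -710840/87 - 520*√5738/1653 ≈ -8194.4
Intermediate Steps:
g(Y) = (2 + Y)/(4 + Y)
D(b) = √(b + (2 + b)/(4 + b))
(1040/(-174))*(687 + (D(15) - 1*(-680))) = (1040/(-174))*(687 + (√((2 + 15 + 15*(4 + 15))/(4 + 15)) - 1*(-680))) = (1040*(-1/174))*(687 + (√((2 + 15 + 15*19)/19) + 680)) = -520*(687 + (√((2 + 15 + 285)/19) + 680))/87 = -520*(687 + (√((1/19)*302) + 680))/87 = -520*(687 + (√(302/19) + 680))/87 = -520*(687 + (√5738/19 + 680))/87 = -520*(687 + (680 + √5738/19))/87 = -520*(1367 + √5738/19)/87 = -710840/87 - 520*√5738/1653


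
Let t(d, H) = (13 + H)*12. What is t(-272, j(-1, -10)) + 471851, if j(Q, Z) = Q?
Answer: 471995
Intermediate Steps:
t(d, H) = 156 + 12*H
t(-272, j(-1, -10)) + 471851 = (156 + 12*(-1)) + 471851 = (156 - 12) + 471851 = 144 + 471851 = 471995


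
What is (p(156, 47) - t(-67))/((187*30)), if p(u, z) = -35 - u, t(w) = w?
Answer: -62/2805 ≈ -0.022103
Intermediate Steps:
(p(156, 47) - t(-67))/((187*30)) = ((-35 - 1*156) - 1*(-67))/((187*30)) = ((-35 - 156) + 67)/5610 = (-191 + 67)*(1/5610) = -124*1/5610 = -62/2805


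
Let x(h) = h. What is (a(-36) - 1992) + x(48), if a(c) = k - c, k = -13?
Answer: -1921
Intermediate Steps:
a(c) = -13 - c
(a(-36) - 1992) + x(48) = ((-13 - 1*(-36)) - 1992) + 48 = ((-13 + 36) - 1992) + 48 = (23 - 1992) + 48 = -1969 + 48 = -1921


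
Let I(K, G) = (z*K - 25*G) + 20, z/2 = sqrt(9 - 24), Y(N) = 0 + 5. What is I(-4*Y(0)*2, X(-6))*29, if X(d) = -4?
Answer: 3480 - 2320*I*sqrt(15) ≈ 3480.0 - 8985.3*I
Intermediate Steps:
Y(N) = 5
z = 2*I*sqrt(15) (z = 2*sqrt(9 - 24) = 2*sqrt(-15) = 2*(I*sqrt(15)) = 2*I*sqrt(15) ≈ 7.746*I)
I(K, G) = 20 - 25*G + 2*I*K*sqrt(15) (I(K, G) = ((2*I*sqrt(15))*K - 25*G) + 20 = (2*I*K*sqrt(15) - 25*G) + 20 = (-25*G + 2*I*K*sqrt(15)) + 20 = 20 - 25*G + 2*I*K*sqrt(15))
I(-4*Y(0)*2, X(-6))*29 = (20 - 25*(-4) + 2*I*(-4*5*2)*sqrt(15))*29 = (20 + 100 + 2*I*(-20*2)*sqrt(15))*29 = (20 + 100 + 2*I*(-40)*sqrt(15))*29 = (20 + 100 - 80*I*sqrt(15))*29 = (120 - 80*I*sqrt(15))*29 = 3480 - 2320*I*sqrt(15)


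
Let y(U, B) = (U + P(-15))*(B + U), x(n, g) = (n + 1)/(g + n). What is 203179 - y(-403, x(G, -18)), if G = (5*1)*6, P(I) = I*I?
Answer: 791429/6 ≈ 1.3190e+5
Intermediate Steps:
P(I) = I**2
G = 30 (G = 5*6 = 30)
x(n, g) = (1 + n)/(g + n)
y(U, B) = (225 + U)*(B + U) (y(U, B) = (U + (-15)**2)*(B + U) = (U + 225)*(B + U) = (225 + U)*(B + U))
203179 - y(-403, x(G, -18)) = 203179 - ((-403)**2 + 225*((1 + 30)/(-18 + 30)) + 225*(-403) + ((1 + 30)/(-18 + 30))*(-403)) = 203179 - (162409 + 225*(31/12) - 90675 + (31/12)*(-403)) = 203179 - (162409 + 2325/4 - 90675 - 12493/12) = 203179 - 1*427645/6 = 203179 - 427645/6 = 791429/6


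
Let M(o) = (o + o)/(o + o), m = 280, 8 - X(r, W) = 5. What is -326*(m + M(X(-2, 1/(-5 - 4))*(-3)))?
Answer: -91606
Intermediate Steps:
X(r, W) = 3 (X(r, W) = 8 - 1*5 = 8 - 5 = 3)
M(o) = 1 (M(o) = (2*o)/((2*o)) = (2*o)*(1/(2*o)) = 1)
-326*(m + M(X(-2, 1/(-5 - 4))*(-3))) = -326*(280 + 1) = -326*281 = -91606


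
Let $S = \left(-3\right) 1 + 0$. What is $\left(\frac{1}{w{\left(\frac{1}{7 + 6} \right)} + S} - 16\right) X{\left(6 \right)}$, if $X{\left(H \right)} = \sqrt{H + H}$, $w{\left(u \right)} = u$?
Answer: $- \frac{621 \sqrt{3}}{19} \approx -56.611$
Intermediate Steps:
$S = -3$ ($S = -3 + 0 = -3$)
$X{\left(H \right)} = \sqrt{2} \sqrt{H}$ ($X{\left(H \right)} = \sqrt{2 H} = \sqrt{2} \sqrt{H}$)
$\left(\frac{1}{w{\left(\frac{1}{7 + 6} \right)} + S} - 16\right) X{\left(6 \right)} = \left(\frac{1}{\frac{1}{7 + 6} - 3} - 16\right) \sqrt{2} \sqrt{6} = \left(\frac{1}{\frac{1}{13} - 3} - 16\right) 2 \sqrt{3} = \left(\frac{1}{- \frac{38}{13}} - 16\right) 2 \sqrt{3} = \left(- \frac{13}{38} - 16\right) 2 \sqrt{3} = - \frac{621 \cdot 2 \sqrt{3}}{38} = - \frac{621 \sqrt{3}}{19}$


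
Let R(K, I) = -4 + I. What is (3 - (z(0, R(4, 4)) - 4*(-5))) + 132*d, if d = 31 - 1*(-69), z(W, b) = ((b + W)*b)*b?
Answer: 13183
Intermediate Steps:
z(W, b) = b²*(W + b) (z(W, b) = ((W + b)*b)*b = (b*(W + b))*b = b²*(W + b))
d = 100 (d = 31 + 69 = 100)
(3 - (z(0, R(4, 4)) - 4*(-5))) + 132*d = (3 - ((-4 + 4)²*(0 + (-4 + 4)) - 4*(-5))) + 132*100 = (3 - (0²*(0 + 0) + 20)) + 13200 = (3 - (0*0 + 20)) + 13200 = (3 - (0 + 20)) + 13200 = (3 - 1*20) + 13200 = (3 - 20) + 13200 = -17 + 13200 = 13183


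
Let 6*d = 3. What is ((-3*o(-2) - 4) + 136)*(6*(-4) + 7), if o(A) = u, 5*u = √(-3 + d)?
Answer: -2244 + 51*I*√10/10 ≈ -2244.0 + 16.128*I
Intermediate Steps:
d = ½ (d = (⅙)*3 = ½ ≈ 0.50000)
u = I*√10/10 (u = √(-3 + ½)/5 = √(-5/2)/5 = (I*√10/2)/5 = I*√10/10 ≈ 0.31623*I)
o(A) = I*√10/10
((-3*o(-2) - 4) + 136)*(6*(-4) + 7) = ((-3*I*√10/10 - 4) + 136)*(6*(-4) + 7) = ((-3*I*√10/10 - 4) + 136)*(-24 + 7) = ((-4 - 3*I*√10/10) + 136)*(-17) = (132 - 3*I*√10/10)*(-17) = -2244 + 51*I*√10/10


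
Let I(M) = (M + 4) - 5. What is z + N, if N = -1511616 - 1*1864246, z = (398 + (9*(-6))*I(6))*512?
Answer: -3310326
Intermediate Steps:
I(M) = -1 + M (I(M) = (4 + M) - 5 = -1 + M)
z = 65536 (z = (398 + (9*(-6))*(-1 + 6))*512 = (398 - 54*5)*512 = (398 - 270)*512 = 128*512 = 65536)
N = -3375862 (N = -1511616 - 1864246 = -3375862)
z + N = 65536 - 3375862 = -3310326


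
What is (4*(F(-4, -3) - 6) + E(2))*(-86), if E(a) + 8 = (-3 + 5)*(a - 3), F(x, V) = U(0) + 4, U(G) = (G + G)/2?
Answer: 1548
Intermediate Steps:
U(G) = G (U(G) = (2*G)*(½) = G)
F(x, V) = 4 (F(x, V) = 0 + 4 = 4)
E(a) = -14 + 2*a (E(a) = -8 + (-3 + 5)*(a - 3) = -8 + 2*(-3 + a) = -8 + (-6 + 2*a) = -14 + 2*a)
(4*(F(-4, -3) - 6) + E(2))*(-86) = (4*(4 - 6) + (-14 + 2*2))*(-86) = (4*(-2) + (-14 + 4))*(-86) = (-8 - 10)*(-86) = -18*(-86) = 1548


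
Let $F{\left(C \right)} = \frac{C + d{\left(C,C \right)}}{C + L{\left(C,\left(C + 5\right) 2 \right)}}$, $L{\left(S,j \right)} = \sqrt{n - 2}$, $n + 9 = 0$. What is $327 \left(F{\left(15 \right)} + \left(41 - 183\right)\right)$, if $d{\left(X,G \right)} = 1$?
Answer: $\frac{654 \left(- 71 \sqrt{11} + 1057 i\right)}{\sqrt{11} - 15 i} \approx -46101.0 - 73.528 i$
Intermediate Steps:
$n = -9$ ($n = -9 + 0 = -9$)
$L{\left(S,j \right)} = i \sqrt{11}$ ($L{\left(S,j \right)} = \sqrt{-9 - 2} = \sqrt{-11} = i \sqrt{11}$)
$F{\left(C \right)} = \frac{1 + C}{C + i \sqrt{11}}$ ($F{\left(C \right)} = \frac{C + 1}{C + i \sqrt{11}} = \frac{1 + C}{C + i \sqrt{11}}$)
$327 \left(F{\left(15 \right)} + \left(41 - 183\right)\right) = 327 \left(\frac{1 + 15}{15 + i \sqrt{11}} + \left(41 - 183\right)\right) = 327 \left(\frac{1}{15 + i \sqrt{11}} \cdot 16 - 142\right) = 327 \left(\frac{16}{15 + i \sqrt{11}} - 142\right) = 327 \left(-142 + \frac{16}{15 + i \sqrt{11}}\right) = -46434 + \frac{5232}{15 + i \sqrt{11}}$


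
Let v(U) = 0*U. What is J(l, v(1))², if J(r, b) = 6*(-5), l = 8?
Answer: 900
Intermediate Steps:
v(U) = 0
J(r, b) = -30
J(l, v(1))² = (-30)² = 900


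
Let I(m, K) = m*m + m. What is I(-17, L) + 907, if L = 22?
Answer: 1179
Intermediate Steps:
I(m, K) = m + m² (I(m, K) = m² + m = m + m²)
I(-17, L) + 907 = -17*(1 - 17) + 907 = -17*(-16) + 907 = 272 + 907 = 1179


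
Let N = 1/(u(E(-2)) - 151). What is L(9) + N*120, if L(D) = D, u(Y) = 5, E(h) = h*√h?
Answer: 597/73 ≈ 8.1781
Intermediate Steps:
E(h) = h^(3/2)
N = -1/146 (N = 1/(5 - 151) = 1/(-146) = -1/146 ≈ -0.0068493)
L(9) + N*120 = 9 - 1/146*120 = 9 - 60/73 = 597/73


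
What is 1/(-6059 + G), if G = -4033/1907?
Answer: -1907/11558546 ≈ -0.00016499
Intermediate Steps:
G = -4033/1907 (G = -4033*1/1907 = -4033/1907 ≈ -2.1148)
1/(-6059 + G) = 1/(-6059 - 4033/1907) = 1/(-11558546/1907) = -1907/11558546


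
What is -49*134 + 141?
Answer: -6425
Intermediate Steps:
-49*134 + 141 = -6566 + 141 = -6425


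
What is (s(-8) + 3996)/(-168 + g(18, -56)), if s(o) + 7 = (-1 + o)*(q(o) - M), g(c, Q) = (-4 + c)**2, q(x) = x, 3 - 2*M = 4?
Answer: 1159/8 ≈ 144.88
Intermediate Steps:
M = -1/2 (M = 3/2 - 1/2*4 = 3/2 - 2 = -1/2 ≈ -0.50000)
s(o) = -7 + (1/2 + o)*(-1 + o) (s(o) = -7 + (-1 + o)*(o - 1*(-1/2)) = -7 + (-1 + o)*(o + 1/2) = -7 + (-1 + o)*(1/2 + o) = -7 + (1/2 + o)*(-1 + o))
(s(-8) + 3996)/(-168 + g(18, -56)) = ((-15/2 + (-8)**2 - 1/2*(-8)) + 3996)/(-168 + (-4 + 18)**2) = ((-15/2 + 64 + 4) + 3996)/(-168 + 14**2) = (121/2 + 3996)/(-168 + 196) = (8113/2)/28 = (8113/2)*(1/28) = 1159/8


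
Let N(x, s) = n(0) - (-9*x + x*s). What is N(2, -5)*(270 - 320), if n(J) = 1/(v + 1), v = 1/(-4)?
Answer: -4400/3 ≈ -1466.7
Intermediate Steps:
v = -¼ (v = 1*(-¼) = -¼ ≈ -0.25000)
n(J) = 4/3 (n(J) = 1/(-¼ + 1) = 1/(¾) = 4/3)
N(x, s) = 4/3 + 9*x - s*x (N(x, s) = 4/3 - (-9*x + x*s) = 4/3 - (-9*x + s*x) = 4/3 + (9*x - s*x) = 4/3 + 9*x - s*x)
N(2, -5)*(270 - 320) = (4/3 + 9*2 - 1*(-5)*2)*(270 - 320) = (4/3 + 18 + 10)*(-50) = (88/3)*(-50) = -4400/3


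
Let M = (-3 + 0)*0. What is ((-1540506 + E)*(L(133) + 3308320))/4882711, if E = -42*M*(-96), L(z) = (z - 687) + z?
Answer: -5095838256894/4882711 ≈ -1.0436e+6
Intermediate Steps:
L(z) = -687 + 2*z (L(z) = (-687 + z) + z = -687 + 2*z)
M = 0 (M = -3*0 = 0)
E = 0 (E = -42*0*(-96) = 0*(-96) = 0)
((-1540506 + E)*(L(133) + 3308320))/4882711 = ((-1540506 + 0)*((-687 + 2*133) + 3308320))/4882711 = -1540506*((-687 + 266) + 3308320)*(1/4882711) = -1540506*(-421 + 3308320)*(1/4882711) = -1540506*3307899*(1/4882711) = -5095838256894*1/4882711 = -5095838256894/4882711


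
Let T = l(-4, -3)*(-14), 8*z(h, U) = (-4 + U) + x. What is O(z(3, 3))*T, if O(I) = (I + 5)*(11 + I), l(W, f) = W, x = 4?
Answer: 27391/8 ≈ 3423.9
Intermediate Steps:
z(h, U) = U/8 (z(h, U) = ((-4 + U) + 4)/8 = U/8)
O(I) = (5 + I)*(11 + I)
T = 56 (T = -4*(-14) = 56)
O(z(3, 3))*T = (55 + ((1/8)*3)**2 + 16*((1/8)*3))*56 = (55 + (3/8)**2 + 16*(3/8))*56 = (55 + 9/64 + 6)*56 = (3913/64)*56 = 27391/8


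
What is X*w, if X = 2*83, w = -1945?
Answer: -322870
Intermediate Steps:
X = 166
X*w = 166*(-1945) = -322870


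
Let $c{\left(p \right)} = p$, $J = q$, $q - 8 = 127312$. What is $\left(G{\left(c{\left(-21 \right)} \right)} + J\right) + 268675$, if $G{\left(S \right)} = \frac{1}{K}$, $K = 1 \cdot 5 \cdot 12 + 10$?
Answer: $\frac{27719651}{70} \approx 3.96 \cdot 10^{5}$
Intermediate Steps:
$q = 127320$ ($q = 8 + 127312 = 127320$)
$J = 127320$
$K = 70$ ($K = 5 \cdot 12 + 10 = 60 + 10 = 70$)
$G{\left(S \right)} = \frac{1}{70}$
$\left(G{\left(c{\left(-21 \right)} \right)} + J\right) + 268675 = \left(\frac{1}{70} + 127320\right) + 268675 = \frac{8912401}{70} + 268675 = \frac{27719651}{70}$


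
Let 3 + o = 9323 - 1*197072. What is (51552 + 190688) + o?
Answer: 54488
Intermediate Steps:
o = -187752 (o = -3 + (9323 - 1*197072) = -3 + (9323 - 197072) = -3 - 187749 = -187752)
(51552 + 190688) + o = (51552 + 190688) - 187752 = 242240 - 187752 = 54488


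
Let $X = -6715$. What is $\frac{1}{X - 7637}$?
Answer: $- \frac{1}{14352} \approx -6.9677 \cdot 10^{-5}$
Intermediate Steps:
$\frac{1}{X - 7637} = \frac{1}{-6715 - 7637} = \frac{1}{-14352} = - \frac{1}{14352}$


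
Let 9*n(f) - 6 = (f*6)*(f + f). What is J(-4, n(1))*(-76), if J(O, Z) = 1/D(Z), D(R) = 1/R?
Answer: -152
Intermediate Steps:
n(f) = ⅔ + 4*f²/3 (n(f) = ⅔ + ((f*6)*(f + f))/9 = ⅔ + ((6*f)*(2*f))/9 = ⅔ + (12*f²)/9 = ⅔ + 4*f²/3)
J(O, Z) = Z (J(O, Z) = 1/(1/Z) = Z)
J(-4, n(1))*(-76) = (⅔ + (4/3)*1²)*(-76) = (⅔ + (4/3)*1)*(-76) = (⅔ + 4/3)*(-76) = 2*(-76) = -152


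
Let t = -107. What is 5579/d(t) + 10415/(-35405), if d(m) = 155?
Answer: 39182034/1097555 ≈ 35.699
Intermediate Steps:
5579/d(t) + 10415/(-35405) = 5579/155 + 10415/(-35405) = 5579*(1/155) + 10415*(-1/35405) = 5579/155 - 2083/7081 = 39182034/1097555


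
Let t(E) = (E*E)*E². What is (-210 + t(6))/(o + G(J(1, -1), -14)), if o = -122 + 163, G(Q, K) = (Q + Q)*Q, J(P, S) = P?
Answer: 1086/43 ≈ 25.256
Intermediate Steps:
G(Q, K) = 2*Q² (G(Q, K) = (2*Q)*Q = 2*Q²)
o = 41
t(E) = E⁴ (t(E) = E²*E² = E⁴)
(-210 + t(6))/(o + G(J(1, -1), -14)) = (-210 + 6⁴)/(41 + 2*1²) = (-210 + 1296)/(41 + 2*1) = 1086/(41 + 2) = 1086/43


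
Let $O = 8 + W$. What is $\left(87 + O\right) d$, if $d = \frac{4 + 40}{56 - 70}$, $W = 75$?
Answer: $- \frac{3740}{7} \approx -534.29$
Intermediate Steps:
$O = 83$ ($O = 8 + 75 = 83$)
$d = - \frac{22}{7}$ ($d = \frac{44}{-14} = 44 \left(- \frac{1}{14}\right) = - \frac{22}{7} \approx -3.1429$)
$\left(87 + O\right) d = \left(87 + 83\right) \left(- \frac{22}{7}\right) = 170 \left(- \frac{22}{7}\right) = - \frac{3740}{7}$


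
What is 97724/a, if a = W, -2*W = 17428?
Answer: -48862/4357 ≈ -11.215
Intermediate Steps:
W = -8714 (W = -1/2*17428 = -8714)
a = -8714
97724/a = 97724/(-8714) = 97724*(-1/8714) = -48862/4357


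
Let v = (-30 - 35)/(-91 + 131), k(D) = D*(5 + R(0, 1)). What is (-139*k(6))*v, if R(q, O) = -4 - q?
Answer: 5421/4 ≈ 1355.3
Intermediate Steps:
k(D) = D (k(D) = D*(5 + (-4 - 1*0)) = D*(5 + (-4 + 0)) = D*(5 - 4) = D*1 = D)
v = -13/8 (v = -65/40 = -65*1/40 = -13/8 ≈ -1.6250)
(-139*k(6))*v = -139*6*(-13/8) = -834*(-13/8) = 5421/4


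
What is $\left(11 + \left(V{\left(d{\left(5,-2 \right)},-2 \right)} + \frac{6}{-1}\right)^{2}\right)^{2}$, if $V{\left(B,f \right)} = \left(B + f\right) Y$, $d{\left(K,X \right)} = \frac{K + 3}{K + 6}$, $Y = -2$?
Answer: $\frac{7700625}{14641} \approx 525.96$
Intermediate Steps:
$d{\left(K,X \right)} = \frac{3 + K}{6 + K}$
$V{\left(B,f \right)} = - 2 B - 2 f$ ($V{\left(B,f \right)} = \left(B + f\right) \left(-2\right) = - 2 B - 2 f$)
$\left(11 + \left(V{\left(d{\left(5,-2 \right)},-2 \right)} + \frac{6}{-1}\right)^{2}\right)^{2} = \left(11 + \left(\left(- 2 \frac{3 + 5}{6 + 5} - -4\right) + \frac{6}{-1}\right)^{2}\right)^{2} = \left(11 + \left(\left(- 2 \cdot \frac{1}{11} \cdot 8 + 4\right) + 6 \left(-1\right)\right)^{2}\right)^{2} = \left(11 + \left(\left(- 2 \cdot \frac{1}{11} \cdot 8 + 4\right) - 6\right)^{2}\right)^{2} = \left(11 + \left(\left(\left(-2\right) \frac{8}{11} + 4\right) - 6\right)^{2}\right)^{2} = \left(11 + \left(\left(- \frac{16}{11} + 4\right) - 6\right)^{2}\right)^{2} = \left(11 + \left(\frac{28}{11} - 6\right)^{2}\right)^{2} = \left(11 + \left(- \frac{38}{11}\right)^{2}\right)^{2} = \left(11 + \frac{1444}{121}\right)^{2} = \left(\frac{2775}{121}\right)^{2} = \frac{7700625}{14641}$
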